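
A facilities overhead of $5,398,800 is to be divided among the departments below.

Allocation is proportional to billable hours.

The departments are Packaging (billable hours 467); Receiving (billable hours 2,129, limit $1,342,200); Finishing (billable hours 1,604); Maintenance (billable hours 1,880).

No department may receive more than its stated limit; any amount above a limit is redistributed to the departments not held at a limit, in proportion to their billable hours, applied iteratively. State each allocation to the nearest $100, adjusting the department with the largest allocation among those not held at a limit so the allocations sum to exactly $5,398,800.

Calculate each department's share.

Packaging: $479,500 · Receiving: $1,342,200 · Finishing: $1,646,900 · Maintenance: $1,930,200

Combined billable hours = 6,080.
Unconstrained shares: Packaging 414,677.57; Receiving 1,890,467.96; Finishing 1,424,288.68; Maintenance 1,669,365.79.
Capped: Receiving ($1,342,200); remaining pool $4,056,600 reallocated over remaining billable hours 3,951.
Remaining shares: Packaging 479,481.70 → $479,500; Finishing 1,646,870.77 → $1,646,900; Maintenance 1,930,247.53 → $1,930,200.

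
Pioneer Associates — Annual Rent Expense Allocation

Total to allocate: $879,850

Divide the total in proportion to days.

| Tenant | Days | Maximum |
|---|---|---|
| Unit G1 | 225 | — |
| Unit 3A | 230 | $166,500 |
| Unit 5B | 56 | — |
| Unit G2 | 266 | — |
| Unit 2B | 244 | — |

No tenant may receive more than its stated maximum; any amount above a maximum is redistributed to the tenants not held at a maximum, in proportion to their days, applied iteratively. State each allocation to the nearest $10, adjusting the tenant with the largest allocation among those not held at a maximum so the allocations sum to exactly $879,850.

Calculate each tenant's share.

Combined days = 1,021.
Pro-rata shares before constraints: Unit G1 193,894.47; Unit 3A 198,203.23; Unit 5B 48,258.18; Unit G2 229,226.35; Unit 2B 210,267.78.
Capped: Unit 3A ($166,500); remaining pool $713,350 reallocated over remaining days 791.
Shares after redistribution: Unit G1 202,912.45 → $202,910; Unit 5B 50,502.65 → $50,500; Unit G2 239,887.61 → $239,890; Unit 2B 220,047.28 → $220,050.

Unit G1: $202,910 · Unit 3A: $166,500 · Unit 5B: $50,500 · Unit G2: $239,890 · Unit 2B: $220,050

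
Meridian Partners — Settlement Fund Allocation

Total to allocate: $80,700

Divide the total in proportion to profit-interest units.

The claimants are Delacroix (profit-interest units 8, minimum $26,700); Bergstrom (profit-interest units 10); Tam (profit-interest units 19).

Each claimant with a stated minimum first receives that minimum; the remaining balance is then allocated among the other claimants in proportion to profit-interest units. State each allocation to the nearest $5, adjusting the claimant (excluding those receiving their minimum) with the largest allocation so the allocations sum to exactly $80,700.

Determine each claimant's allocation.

Minimums first: Delacroix $26,700. Balance $54,000.
Balance split over remaining profit-interest units 29: Bergstrom 18,620.69 → $18,620; Tam 35,379.31 → $35,380.

Delacroix: $26,700 | Bergstrom: $18,620 | Tam: $35,380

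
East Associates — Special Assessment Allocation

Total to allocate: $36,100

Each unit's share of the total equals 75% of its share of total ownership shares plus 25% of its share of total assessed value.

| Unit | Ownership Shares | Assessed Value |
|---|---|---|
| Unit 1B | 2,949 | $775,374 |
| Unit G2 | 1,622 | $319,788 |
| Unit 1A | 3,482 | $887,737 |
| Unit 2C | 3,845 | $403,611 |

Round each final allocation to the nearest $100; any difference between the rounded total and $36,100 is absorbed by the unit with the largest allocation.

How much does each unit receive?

Ownership shares total 11,898; assessed value total 2,386,510.
Composite weights (75% ownership shares + 25% assessed value): Unit 1B 0.2671; Unit G2 0.1357; Unit 1A 0.3125; Unit 2C 0.2847.
Unrounded shares: Unit 1B 9,642.93; Unit G2 4,900.34; Unit 1A 11,280.74; Unit 2C 10,275.98.
After rounding ($100): Unit 1B $9,600; Unit G2 $4,900; Unit 1A $11,300; Unit 2C $10,300. Sum = $36,100.
Sum already equals the total — no adjustment.

Unit 1B: $9,600 | Unit G2: $4,900 | Unit 1A: $11,300 | Unit 2C: $10,300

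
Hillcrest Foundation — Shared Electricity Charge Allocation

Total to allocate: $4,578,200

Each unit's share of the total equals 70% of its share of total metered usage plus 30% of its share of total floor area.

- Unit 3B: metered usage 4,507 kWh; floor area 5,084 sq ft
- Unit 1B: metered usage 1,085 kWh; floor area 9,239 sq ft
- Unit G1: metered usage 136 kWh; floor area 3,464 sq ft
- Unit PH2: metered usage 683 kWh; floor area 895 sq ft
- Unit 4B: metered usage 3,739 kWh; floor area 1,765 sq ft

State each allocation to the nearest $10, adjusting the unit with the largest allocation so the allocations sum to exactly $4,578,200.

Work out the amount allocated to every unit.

Unit 3B: $1,764,530 · Unit 1B: $963,180 · Unit G1: $275,620 · Unit PH2: $275,770 · Unit 4B: $1,299,100

Metered usage total 10,150; floor area total 20,447.
Combined weights (70% metered usage + 30% floor area): Unit 3B 0.3854; Unit 1B 0.2104; Unit G1 0.0602; Unit PH2 0.0602; Unit 4B 0.2838.
Pro-rata amounts: Unit 3B 1,764,531.84; Unit 1B 963,175.10; Unit G1 275,623.17; Unit PH2 275,767.69; Unit 4B 1,299,102.20.
Rounded to nearest $10: Unit 3B $1,764,530; Unit 1B $963,180; Unit G1 $275,620; Unit PH2 $275,770; Unit 4B $1,299,100. Sum = $4,578,200.
No rounding difference to absorb.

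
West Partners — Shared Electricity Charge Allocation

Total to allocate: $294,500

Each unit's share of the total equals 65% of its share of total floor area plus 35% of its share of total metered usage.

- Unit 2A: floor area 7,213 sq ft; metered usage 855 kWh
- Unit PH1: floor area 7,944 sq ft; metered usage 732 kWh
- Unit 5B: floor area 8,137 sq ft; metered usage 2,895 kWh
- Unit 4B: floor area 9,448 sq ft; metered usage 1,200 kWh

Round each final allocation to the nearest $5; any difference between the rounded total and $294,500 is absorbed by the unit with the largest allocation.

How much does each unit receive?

Totals — floor area 32,742, metered usage 5,682.
Combined weights (65% floor area + 35% metered usage): Unit 2A 0.1959; Unit PH1 0.2028; Unit 5B 0.3399; Unit 4B 0.2615.
Raw shares: Unit 2A 57,680.79; Unit PH1 59,723.26; Unit 5B 100,089.79; Unit 4B 77,006.16.
Rounded to nearest $5: Unit 2A $57,680; Unit PH1 $59,725; Unit 5B $100,090; Unit 4B $77,005. Sum = $294,500.
Rounded total matches; no reconciliation needed.

Unit 2A: $57,680 · Unit PH1: $59,725 · Unit 5B: $100,090 · Unit 4B: $77,005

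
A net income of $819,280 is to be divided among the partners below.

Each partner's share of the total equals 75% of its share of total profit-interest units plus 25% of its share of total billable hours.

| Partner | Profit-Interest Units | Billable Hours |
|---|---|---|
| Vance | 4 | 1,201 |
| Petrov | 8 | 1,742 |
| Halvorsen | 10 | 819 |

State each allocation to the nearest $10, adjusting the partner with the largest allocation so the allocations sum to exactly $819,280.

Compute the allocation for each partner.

Vance: $177,110 · Petrov: $318,280 · Halvorsen: $323,890

Profit-interest units total 22; billable hours total 3,762.
Composite weights (75% profit-interest units + 25% billable hours): Vance 0.2162; Petrov 0.3885; Halvorsen 0.3953.
Raw shares: Vance 177,107.78; Petrov 318,282.22; Halvorsen 323,890.00.
Rounded to nearest $10: Vance $177,110; Petrov $318,280; Halvorsen $323,890. Sum = $819,280.
Rounded total matches; no reconciliation needed.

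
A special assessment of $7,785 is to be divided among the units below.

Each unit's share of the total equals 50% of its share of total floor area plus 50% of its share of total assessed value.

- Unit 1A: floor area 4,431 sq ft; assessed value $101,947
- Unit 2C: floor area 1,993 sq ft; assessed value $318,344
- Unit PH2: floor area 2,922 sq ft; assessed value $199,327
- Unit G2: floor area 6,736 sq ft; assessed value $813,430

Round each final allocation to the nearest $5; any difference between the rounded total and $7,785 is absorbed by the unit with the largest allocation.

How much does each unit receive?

Floor area total 16,082; assessed value total 1,433,048.
Combined weights (50% floor area + 50% assessed value): Unit 1A 0.1733; Unit 2C 0.1730; Unit PH2 0.1604; Unit G2 0.4932.
Pro-rata amounts: Unit 1A 1,349.40; Unit 2C 1,347.09; Unit PH2 1,248.66; Unit G2 3,839.86.
Rounded to nearest $5: Unit 1A $1,350; Unit 2C $1,345; Unit PH2 $1,250; Unit G2 $3,840. Sum = $7,785.
No rounding difference to absorb.

Unit 1A: $1,350 | Unit 2C: $1,345 | Unit PH2: $1,250 | Unit G2: $3,840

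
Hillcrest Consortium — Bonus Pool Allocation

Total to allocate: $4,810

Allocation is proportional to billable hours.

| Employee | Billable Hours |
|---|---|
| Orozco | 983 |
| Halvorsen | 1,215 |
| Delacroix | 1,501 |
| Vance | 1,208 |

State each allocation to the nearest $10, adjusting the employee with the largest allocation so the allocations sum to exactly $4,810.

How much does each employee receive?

Orozco: $960; Halvorsen: $1,190; Delacroix: $1,480; Vance: $1,180

Combined billable hours = 4,907.
Proportional shares: Orozco 983/4,907 × $4,810 = 963.57; Halvorsen 1,215/4,907 × $4,810 = 1,190.98; Delacroix 1,501/4,907 × $4,810 = 1,471.33; Vance 1,208/4,907 × $4,810 = 1,184.12.
After rounding ($10): Orozco $960; Halvorsen $1,190; Delacroix $1,470; Vance $1,180. Sum = $4,800.
Difference $4,810 − $4,800 = +$10 applied to largest allocation (Delacroix): Delacroix becomes $1,480.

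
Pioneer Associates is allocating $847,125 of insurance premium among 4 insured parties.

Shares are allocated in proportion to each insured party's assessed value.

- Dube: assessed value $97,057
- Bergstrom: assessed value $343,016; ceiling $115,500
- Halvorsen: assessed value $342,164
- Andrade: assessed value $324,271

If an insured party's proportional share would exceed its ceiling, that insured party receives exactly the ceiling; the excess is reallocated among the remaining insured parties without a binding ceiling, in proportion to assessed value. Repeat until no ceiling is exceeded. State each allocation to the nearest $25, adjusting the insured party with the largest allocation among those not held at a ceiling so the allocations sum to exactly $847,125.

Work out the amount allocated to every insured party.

Total assessed value = 1,106,508.
Unconstrained shares: Dube 74,305.30; Bergstrom 262,607.62; Halvorsen 261,955.34; Andrade 248,256.74.
Capped: Bergstrom ($115,500); balance $731,625 reallocated over remaining assessed value 763,492.
Shares after redistribution: Dube 93,005.99 → $93,000; Halvorsen 327,882.59 → $327,875; Andrade 310,736.42 → $310,725.
Rounding difference +$25 applied to Halvorsen → $327,900.

Dube: $93,000 | Bergstrom: $115,500 | Halvorsen: $327,900 | Andrade: $310,725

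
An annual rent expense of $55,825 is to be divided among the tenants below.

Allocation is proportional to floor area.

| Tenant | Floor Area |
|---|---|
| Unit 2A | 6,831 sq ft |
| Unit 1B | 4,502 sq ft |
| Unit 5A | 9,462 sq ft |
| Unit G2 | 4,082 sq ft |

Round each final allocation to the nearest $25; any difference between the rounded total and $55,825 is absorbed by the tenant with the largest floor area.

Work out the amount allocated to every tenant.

Unit 2A: $15,325; Unit 1B: $10,100; Unit 5A: $21,250; Unit G2: $9,150

Total floor area = 24,877.
Unrounded shares: Unit 2A 6,831/24,877 × $55,825 = 15,329.04; Unit 1B 4,502/24,877 × $55,825 = 10,102.67; Unit 5A 9,462/24,877 × $55,825 = 21,233.11; Unit G2 4,082/24,877 × $55,825 = 9,160.17.
Rounded to nearest $25: Unit 2A $15,325; Unit 1B $10,100; Unit 5A $21,225; Unit G2 $9,150. Sum = $55,800.
Difference $55,825 − $55,800 = +$25 applied to largest floor area (Unit 5A): Unit 5A becomes $21,250.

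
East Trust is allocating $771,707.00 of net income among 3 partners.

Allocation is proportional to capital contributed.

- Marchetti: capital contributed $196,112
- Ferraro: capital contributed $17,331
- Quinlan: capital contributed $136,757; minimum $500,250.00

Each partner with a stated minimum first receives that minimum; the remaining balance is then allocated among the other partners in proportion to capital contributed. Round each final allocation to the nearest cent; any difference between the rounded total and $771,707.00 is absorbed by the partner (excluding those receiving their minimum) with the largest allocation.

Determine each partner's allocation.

Fund the minimums — Quinlan $500,250.00. Balance $271,457.00.
Balance split over remaining capital contributed 213,443: Marchetti 249,415.4186 → $249,415.42; Ferraro 22,041.5814 → $22,041.58.

Marchetti: $249,415.42; Ferraro: $22,041.58; Quinlan: $500,250.00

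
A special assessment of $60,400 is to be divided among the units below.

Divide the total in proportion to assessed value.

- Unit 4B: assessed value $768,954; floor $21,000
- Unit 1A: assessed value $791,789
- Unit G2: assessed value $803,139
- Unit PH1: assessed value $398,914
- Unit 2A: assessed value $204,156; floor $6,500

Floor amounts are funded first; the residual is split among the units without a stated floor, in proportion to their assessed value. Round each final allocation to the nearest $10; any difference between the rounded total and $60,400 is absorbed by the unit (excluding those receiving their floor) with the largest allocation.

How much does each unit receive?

Unit 4B: $21,000; Unit 1A: $13,070; Unit G2: $13,250; Unit PH1: $6,580; Unit 2A: $6,500

Minimums first: Unit 4B $21,000; Unit 2A $6,500. Remaining pool $32,900.
Remaining pool split over remaining assessed value 1,993,842: Unit 1A 13,065.16 → $13,070; Unit G2 13,252.44 → $13,250; Unit PH1 6,582.40 → $6,580.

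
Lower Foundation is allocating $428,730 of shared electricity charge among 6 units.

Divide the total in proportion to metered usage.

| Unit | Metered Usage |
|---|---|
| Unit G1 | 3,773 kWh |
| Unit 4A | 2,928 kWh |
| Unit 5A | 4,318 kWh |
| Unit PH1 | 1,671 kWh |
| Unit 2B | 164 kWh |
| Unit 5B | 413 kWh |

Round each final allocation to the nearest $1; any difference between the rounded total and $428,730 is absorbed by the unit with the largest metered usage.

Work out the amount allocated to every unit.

Sum of metered usage: 13,267.
Pro-rata amounts: Unit G1 3,773/13,267 × $428,730 = 121,926.46; Unit 4A 2,928/13,267 × $428,730 = 94,619.84; Unit 5A 4,318/13,267 × $428,730 = 139,538.41; Unit PH1 1,671/13,267 × $428,730 = 53,999.23; Unit 2B 164/13,267 × $428,730 = 5,299.75; Unit 5B 413/13,267 × $428,730 = 13,346.31.
After rounding ($1): Unit G1 $121,926; Unit 4A $94,620; Unit 5A $139,538; Unit PH1 $53,999; Unit 2B $5,300; Unit 5B $13,346. Sum = $428,729.
Difference $428,730 − $428,729 = +$1 applied to largest metered usage (Unit 5A): Unit 5A becomes $139,539.

Unit G1: $121,926 · Unit 4A: $94,620 · Unit 5A: $139,539 · Unit PH1: $53,999 · Unit 2B: $5,300 · Unit 5B: $13,346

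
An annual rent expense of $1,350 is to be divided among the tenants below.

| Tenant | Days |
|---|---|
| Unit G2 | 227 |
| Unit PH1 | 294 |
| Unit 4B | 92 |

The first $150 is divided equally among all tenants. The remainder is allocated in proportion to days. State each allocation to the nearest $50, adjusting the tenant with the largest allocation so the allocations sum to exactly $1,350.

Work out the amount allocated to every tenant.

First tranche $150 split equally: $50 each.
Remainder $1,200 by days (total 613): Unit G2 444.37 → $450; Unit PH1 575.53 → $600; Unit 4B 180.10 → $200.
Rounding difference −$50 on remainder applied to Unit PH1.
Totals: Unit G2 $50 + $450 = $500; Unit PH1 $50 + $550 = $600; Unit 4B $50 + $200 = $250.

Unit G2: $500; Unit PH1: $600; Unit 4B: $250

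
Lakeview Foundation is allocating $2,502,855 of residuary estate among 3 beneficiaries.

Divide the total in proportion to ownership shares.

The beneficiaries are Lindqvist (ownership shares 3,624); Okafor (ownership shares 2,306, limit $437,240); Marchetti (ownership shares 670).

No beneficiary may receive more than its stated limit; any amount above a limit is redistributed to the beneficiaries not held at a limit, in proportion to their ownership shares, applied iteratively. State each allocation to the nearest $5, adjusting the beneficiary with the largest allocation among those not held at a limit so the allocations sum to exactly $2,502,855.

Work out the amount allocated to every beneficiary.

Lindqvist: $1,743,315 · Okafor: $437,240 · Marchetti: $322,300

Ownership shares total: 6,600.
Unconstrained shares: Lindqvist 1,374,294.93; Okafor 874,482.37; Marchetti 254,077.70.
Capped: Okafor ($437,240); remaining pool $2,065,615 reallocated over remaining ownership shares 4,294.
Remaining shares: Lindqvist 1,743,313.64 → $1,743,315; Marchetti 322,301.36 → $322,300.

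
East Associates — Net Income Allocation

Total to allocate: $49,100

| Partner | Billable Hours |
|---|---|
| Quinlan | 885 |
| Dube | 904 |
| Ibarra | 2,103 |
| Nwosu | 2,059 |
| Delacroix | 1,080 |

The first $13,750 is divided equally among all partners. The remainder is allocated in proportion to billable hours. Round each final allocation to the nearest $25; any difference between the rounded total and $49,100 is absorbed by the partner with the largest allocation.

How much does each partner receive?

Quinlan: $7,200; Dube: $7,300; Ibarra: $13,325; Nwosu: $13,100; Delacroix: $8,175

Equal tier: $13,750 ÷ 5 = $2,750 apiece.
Remainder $35,350 by billable hours (total 7,031): Quinlan 4,449.54 → $4,450; Dube 4,545.07 → $4,550; Ibarra 10,573.33 → $10,575; Nwosu 10,352.10 → $10,350; Delacroix 5,429.95 → $5,425.
Totals: Quinlan $2,750 + $4,450 = $7,200; Dube $2,750 + $4,550 = $7,300; Ibarra $2,750 + $10,575 = $13,325; Nwosu $2,750 + $10,350 = $13,100; Delacroix $2,750 + $5,425 = $8,175.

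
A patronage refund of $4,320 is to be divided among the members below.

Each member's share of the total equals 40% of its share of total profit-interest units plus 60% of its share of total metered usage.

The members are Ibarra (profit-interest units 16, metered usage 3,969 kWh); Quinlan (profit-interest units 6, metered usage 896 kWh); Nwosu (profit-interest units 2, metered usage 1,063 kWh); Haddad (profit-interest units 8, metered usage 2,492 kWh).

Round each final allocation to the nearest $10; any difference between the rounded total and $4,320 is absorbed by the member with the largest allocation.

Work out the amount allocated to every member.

Totals — profit-interest units 32, metered usage 8,420.
Composite weights (40% profit-interest units + 60% metered usage): Ibarra 0.4828; Quinlan 0.1388; Nwosu 0.1007; Haddad 0.2776.
Pro-rata amounts: Ibarra 2,085.81; Quinlan 599.82; Nwosu 435.23; Haddad 1,199.13.
Rounded to nearest $10: Ibarra $2,090; Quinlan $600; Nwosu $440; Haddad $1,200. Sum = $4,330.
Difference $4,320 − $4,330 = −$10 applied to largest allocation (Ibarra): Ibarra becomes $2,080.

Ibarra: $2,080 · Quinlan: $600 · Nwosu: $440 · Haddad: $1,200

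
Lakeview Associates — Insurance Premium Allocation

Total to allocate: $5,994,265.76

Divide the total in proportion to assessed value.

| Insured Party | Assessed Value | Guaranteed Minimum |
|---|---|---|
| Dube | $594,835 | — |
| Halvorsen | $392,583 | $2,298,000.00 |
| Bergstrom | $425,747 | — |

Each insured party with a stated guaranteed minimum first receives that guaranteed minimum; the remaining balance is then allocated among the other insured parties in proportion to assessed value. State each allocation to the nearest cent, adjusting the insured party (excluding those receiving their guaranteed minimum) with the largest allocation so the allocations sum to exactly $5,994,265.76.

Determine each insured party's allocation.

Guaranteed amounts: Halvorsen $2,298,000.00. Balance $3,696,265.76.
Balance split over remaining assessed value 1,020,582: Dube 2,154,327.8672 → $2,154,327.87; Bergstrom 1,541,937.8928 → $1,541,937.89.

Dube: $2,154,327.87 · Halvorsen: $2,298,000.00 · Bergstrom: $1,541,937.89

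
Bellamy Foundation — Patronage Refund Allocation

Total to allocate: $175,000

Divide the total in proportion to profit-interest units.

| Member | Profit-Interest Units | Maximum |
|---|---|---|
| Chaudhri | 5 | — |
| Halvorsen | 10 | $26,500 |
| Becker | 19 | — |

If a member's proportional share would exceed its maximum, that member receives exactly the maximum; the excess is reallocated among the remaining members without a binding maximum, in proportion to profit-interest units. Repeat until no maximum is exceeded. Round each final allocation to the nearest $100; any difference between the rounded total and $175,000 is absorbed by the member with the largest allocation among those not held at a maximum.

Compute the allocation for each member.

Combined profit-interest units = 34.
Unconstrained shares: Chaudhri 25,735.29; Halvorsen 51,470.59; Becker 97,794.12.
Cap binds for Halvorsen ($26,500); balance $148,500 reallocated over remaining profit-interest units 24.
Shares after redistribution: Chaudhri 30,937.50 → $30,900; Becker 117,562.50 → $117,600.

Chaudhri: $30,900 · Halvorsen: $26,500 · Becker: $117,600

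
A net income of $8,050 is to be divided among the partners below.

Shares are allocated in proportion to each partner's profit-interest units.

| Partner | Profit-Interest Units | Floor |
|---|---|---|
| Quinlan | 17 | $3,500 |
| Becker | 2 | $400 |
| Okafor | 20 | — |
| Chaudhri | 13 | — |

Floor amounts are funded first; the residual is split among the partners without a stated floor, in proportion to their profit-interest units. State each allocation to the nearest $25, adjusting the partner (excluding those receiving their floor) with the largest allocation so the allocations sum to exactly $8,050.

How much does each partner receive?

Minimums first: Quinlan $3,500; Becker $400. Remaining pool $4,150.
Remaining pool split over remaining profit-interest units 33: Okafor 2,515.15 → $2,525; Chaudhri 1,634.85 → $1,625.

Quinlan: $3,500 · Becker: $400 · Okafor: $2,525 · Chaudhri: $1,625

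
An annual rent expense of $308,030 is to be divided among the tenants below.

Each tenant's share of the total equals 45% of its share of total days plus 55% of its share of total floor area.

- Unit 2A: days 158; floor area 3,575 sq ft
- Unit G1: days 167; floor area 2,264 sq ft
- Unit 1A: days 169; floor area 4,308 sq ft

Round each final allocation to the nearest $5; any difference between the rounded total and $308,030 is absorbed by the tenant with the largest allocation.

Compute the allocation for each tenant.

Days total 494; floor area total 10,147.
Combined weights (45% days + 55% floor area): Unit 2A 0.3377; Unit G1 0.2748; Unit 1A 0.3875.
Unrounded shares: Unit 2A 104,022.84; Unit G1 84,659.45; Unit 1A 119,347.70.
Rounded to nearest $5: Unit 2A $104,025; Unit G1 $84,660; Unit 1A $119,350. Sum = $308,035.
Difference $308,030 − $308,035 = −$5 applied to largest allocation (Unit 1A): Unit 1A becomes $119,345.

Unit 2A: $104,025; Unit G1: $84,660; Unit 1A: $119,345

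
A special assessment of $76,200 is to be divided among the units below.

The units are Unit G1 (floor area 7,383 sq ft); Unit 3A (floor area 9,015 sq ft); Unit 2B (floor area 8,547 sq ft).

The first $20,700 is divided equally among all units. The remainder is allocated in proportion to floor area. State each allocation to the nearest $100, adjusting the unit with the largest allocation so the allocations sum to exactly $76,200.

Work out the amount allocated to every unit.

Unit G1: $23,300 | Unit 3A: $27,000 | Unit 2B: $25,900

$20,700 shared equally gives $6,900 per unit.
Remainder $55,500 by floor area (total 24,945): Unit G1 16,426.40 → $16,400; Unit 3A 20,057.43 → $20,100; Unit 2B 19,016.18 → $19,000.
Totals: Unit G1 $6,900 + $16,400 = $23,300; Unit 3A $6,900 + $20,100 = $27,000; Unit 2B $6,900 + $19,000 = $25,900.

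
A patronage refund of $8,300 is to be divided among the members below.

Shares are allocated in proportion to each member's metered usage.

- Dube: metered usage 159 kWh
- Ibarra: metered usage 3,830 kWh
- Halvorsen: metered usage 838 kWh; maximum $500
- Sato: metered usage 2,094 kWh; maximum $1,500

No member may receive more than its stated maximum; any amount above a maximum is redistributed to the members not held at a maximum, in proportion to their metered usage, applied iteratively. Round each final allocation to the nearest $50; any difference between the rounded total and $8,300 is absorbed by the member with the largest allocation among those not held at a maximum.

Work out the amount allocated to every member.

Total metered usage = 6,921.
Proportional shares (ignoring caps): Dube 190.68; Ibarra 4,593.12; Halvorsen 1,004.97; Sato 2,511.23.
Cap binds for Halvorsen ($500), Sato ($1,500); remaining pool $6,300 reallocated over remaining metered usage 3,989.
Shares after redistribution: Dube 251.12 → $250; Ibarra 6,048.88 → $6,050.

Dube: $250 | Ibarra: $6,050 | Halvorsen: $500 | Sato: $1,500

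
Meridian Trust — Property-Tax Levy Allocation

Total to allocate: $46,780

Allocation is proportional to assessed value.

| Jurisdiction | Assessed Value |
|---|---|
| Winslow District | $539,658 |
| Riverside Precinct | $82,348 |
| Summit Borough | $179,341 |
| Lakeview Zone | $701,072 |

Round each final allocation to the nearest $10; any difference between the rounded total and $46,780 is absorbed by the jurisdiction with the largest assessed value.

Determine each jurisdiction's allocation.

Winslow District: $16,800 · Riverside Precinct: $2,560 · Summit Borough: $5,580 · Lakeview Zone: $21,840

Total assessed value = 1,502,419.
Pro-rata amounts: Winslow District 539,658/1,502,419 × $46,780 = 16,803.04; Riverside Precinct 82,348/1,502,419 × $46,780 = 2,564.02; Summit Borough 179,341/1,502,419 × $46,780 = 5,584.04; Lakeview Zone 701,072/1,502,419 × $46,780 = 21,828.90.
At nearest $10: Winslow District $16,800; Riverside Precinct $2,560; Summit Borough $5,580; Lakeview Zone $21,830. Sum = $46,770.
Difference $46,780 − $46,770 = +$10 applied to largest assessed value (Lakeview Zone): Lakeview Zone becomes $21,840.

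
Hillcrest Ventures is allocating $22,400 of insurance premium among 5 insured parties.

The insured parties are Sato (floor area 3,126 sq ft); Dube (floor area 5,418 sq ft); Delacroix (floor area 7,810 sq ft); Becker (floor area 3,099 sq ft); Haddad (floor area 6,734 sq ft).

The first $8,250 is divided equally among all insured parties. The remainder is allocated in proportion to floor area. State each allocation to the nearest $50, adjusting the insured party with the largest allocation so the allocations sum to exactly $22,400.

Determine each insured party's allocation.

$8,250 shared equally gives $1,650 per insured party.
Remainder $14,150 by floor area (total 26,187): Sato 1,689.12 → $1,700; Dube 2,927.59 → $2,950; Delacroix 4,220.09 → $4,200; Becker 1,674.53 → $1,650; Haddad 3,638.68 → $3,650.
Totals: Sato $1,650 + $1,700 = $3,350; Dube $1,650 + $2,950 = $4,600; Delacroix $1,650 + $4,200 = $5,850; Becker $1,650 + $1,650 = $3,300; Haddad $1,650 + $3,650 = $5,300.

Sato: $3,350 · Dube: $4,600 · Delacroix: $5,850 · Becker: $3,300 · Haddad: $5,300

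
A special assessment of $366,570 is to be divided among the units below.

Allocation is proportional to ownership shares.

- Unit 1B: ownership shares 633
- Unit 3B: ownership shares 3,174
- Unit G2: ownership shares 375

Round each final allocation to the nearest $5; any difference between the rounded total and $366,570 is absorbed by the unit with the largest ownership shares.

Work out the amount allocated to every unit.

Unit 1B: $55,485 · Unit 3B: $278,215 · Unit G2: $32,870

Total ownership shares = 633 + 3,174 + 375 = 4,182.
Raw shares: Unit 1B 55,485.13; Unit 3B 278,214.53; Unit G2 32,870.34.
At nearest $5: Unit 1B $55,485; Unit 3B $278,215; Unit G2 $32,870. Sum = $366,570.
Rounded total matches; no reconciliation needed.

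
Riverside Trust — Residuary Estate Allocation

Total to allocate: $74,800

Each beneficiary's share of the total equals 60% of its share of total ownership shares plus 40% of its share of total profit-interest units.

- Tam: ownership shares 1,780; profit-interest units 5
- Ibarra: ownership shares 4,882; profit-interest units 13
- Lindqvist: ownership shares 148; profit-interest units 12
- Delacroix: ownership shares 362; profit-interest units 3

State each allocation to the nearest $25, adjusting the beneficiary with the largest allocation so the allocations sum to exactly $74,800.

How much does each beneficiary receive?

Totals — ownership shares 7,172, profit-interest units 33.
Composite weights (60% ownership shares + 40% profit-interest units): Tam 0.2095; Ibarra 0.5660; Lindqvist 0.1578; Delacroix 0.0666.
Unrounded shares: Tam 15,671.98; Ibarra 42,336.61; Lindqvist 11,806.13; Delacroix 4,985.28.
After rounding ($25): Tam $15,675; Ibarra $42,325; Lindqvist $11,800; Delacroix $4,975. Sum = $74,775.
Difference $74,800 − $74,775 = +$25 applied to largest allocation (Ibarra): Ibarra becomes $42,350.

Tam: $15,675 · Ibarra: $42,350 · Lindqvist: $11,800 · Delacroix: $4,975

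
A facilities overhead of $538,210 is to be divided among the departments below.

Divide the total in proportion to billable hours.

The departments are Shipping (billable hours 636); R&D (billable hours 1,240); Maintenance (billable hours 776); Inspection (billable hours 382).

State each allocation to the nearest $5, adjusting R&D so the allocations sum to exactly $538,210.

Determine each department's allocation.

Total billable hours = 3,034.
Proportional shares: Shipping 636/3,034 × $538,210 = 112,821.87; R&D 1,240/3,034 × $538,210 = 219,967.17; Maintenance 776/3,034 × $538,210 = 137,656.88; Inspection 382/3,034 × $538,210 = 67,764.08.
At nearest $5: Shipping $112,820; R&D $219,965; Maintenance $137,655; Inspection $67,765. Sum = $538,205.
Difference $538,210 − $538,205 = +$5 applied to R&D: R&D becomes $219,970.

Shipping: $112,820; R&D: $219,970; Maintenance: $137,655; Inspection: $67,765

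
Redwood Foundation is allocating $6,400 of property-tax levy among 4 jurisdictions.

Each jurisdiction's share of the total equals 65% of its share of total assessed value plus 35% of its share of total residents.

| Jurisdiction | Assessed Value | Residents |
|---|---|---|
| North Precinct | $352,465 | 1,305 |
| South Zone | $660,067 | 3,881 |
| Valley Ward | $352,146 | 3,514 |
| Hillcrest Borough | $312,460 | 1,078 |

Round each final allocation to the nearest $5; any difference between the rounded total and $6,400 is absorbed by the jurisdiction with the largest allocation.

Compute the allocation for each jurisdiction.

North Precinct: $1,175; South Zone: $2,525; Valley Ward: $1,680; Hillcrest Borough: $1,020

Assessed value total 1,677,138; residents total 9,778.
Combined weights (65% assessed value + 35% residents): North Precinct 0.1833; South Zone 0.3947; Valley Ward 0.2623; Hillcrest Borough 0.1597.
Raw shares: North Precinct 1,173.22; South Zone 2,526.32; Valley Ward 1,678.48; Hillcrest Borough 1,021.99.
Rounded to nearest $5: North Precinct $1,175; South Zone $2,525; Valley Ward $1,680; Hillcrest Borough $1,020. Sum = $6,400.
No rounding difference to absorb.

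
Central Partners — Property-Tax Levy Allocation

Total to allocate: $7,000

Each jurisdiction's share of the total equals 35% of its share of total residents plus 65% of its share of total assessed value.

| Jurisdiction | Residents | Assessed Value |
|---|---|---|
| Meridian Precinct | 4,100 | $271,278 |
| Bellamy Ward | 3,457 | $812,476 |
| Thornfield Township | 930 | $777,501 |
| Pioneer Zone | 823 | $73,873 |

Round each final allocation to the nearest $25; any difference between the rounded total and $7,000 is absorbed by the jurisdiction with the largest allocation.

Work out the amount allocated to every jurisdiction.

Residents total 9,310; assessed value total 1,935,128.
Combined weights (35% residents + 65% assessed value): Meridian Precinct 0.2453; Bellamy Ward 0.4029; Thornfield Township 0.2961; Pioneer Zone 0.0558.
Proportional shares: Meridian Precinct 1,716.79; Bellamy Ward 2,820.08; Thornfield Township 2,072.85; Pioneer Zone 390.27.
After rounding ($25): Meridian Precinct $1,725; Bellamy Ward $2,825; Thornfield Township $2,075; Pioneer Zone $400. Sum = $7,025.
Difference $7,000 − $7,025 = −$25 applied to largest allocation (Bellamy Ward): Bellamy Ward becomes $2,800.

Meridian Precinct: $1,725 | Bellamy Ward: $2,800 | Thornfield Township: $2,075 | Pioneer Zone: $400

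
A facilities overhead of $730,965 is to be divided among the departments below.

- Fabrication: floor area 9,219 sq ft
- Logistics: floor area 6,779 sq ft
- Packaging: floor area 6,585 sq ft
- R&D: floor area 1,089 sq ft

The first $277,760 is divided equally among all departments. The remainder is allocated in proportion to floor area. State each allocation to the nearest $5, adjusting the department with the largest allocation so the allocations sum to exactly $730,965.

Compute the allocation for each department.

Fabrication: $245,940; Logistics: $199,225; Packaging: $195,510; R&D: $90,290

Equal tier: $277,760 ÷ 4 = $69,440 apiece.
Remainder $453,205 by floor area (total 23,672): Fabrication 176,499.53 → $176,500; Logistics 129,785.26 → $129,785; Packaging 126,071.09 → $126,070; R&D 20,849.11 → $20,850.
Totals: Fabrication $69,440 + $176,500 = $245,940; Logistics $69,440 + $129,785 = $199,225; Packaging $69,440 + $126,070 = $195,510; R&D $69,440 + $20,850 = $90,290.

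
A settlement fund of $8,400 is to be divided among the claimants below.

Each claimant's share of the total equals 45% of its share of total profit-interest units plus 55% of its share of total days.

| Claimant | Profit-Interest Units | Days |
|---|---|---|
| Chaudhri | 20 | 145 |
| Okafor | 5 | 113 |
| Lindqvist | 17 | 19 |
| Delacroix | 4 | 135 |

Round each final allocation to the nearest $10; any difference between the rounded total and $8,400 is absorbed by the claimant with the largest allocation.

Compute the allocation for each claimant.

Profit-interest units total 46; days total 412.
Blended shares (45% profit-interest units + 55% days): Chaudhri 0.3892; Okafor 0.1998; Lindqvist 0.1917; Delacroix 0.2193.
Raw shares: Chaudhri 3,269.45; Okafor 1,678.01; Lindqvist 1,610.01; Delacroix 1,842.53.
At nearest $10: Chaudhri $3,270; Okafor $1,680; Lindqvist $1,610; Delacroix $1,840. Sum = $8,400.
Sum already equals the total — no adjustment.

Chaudhri: $3,270 · Okafor: $1,680 · Lindqvist: $1,610 · Delacroix: $1,840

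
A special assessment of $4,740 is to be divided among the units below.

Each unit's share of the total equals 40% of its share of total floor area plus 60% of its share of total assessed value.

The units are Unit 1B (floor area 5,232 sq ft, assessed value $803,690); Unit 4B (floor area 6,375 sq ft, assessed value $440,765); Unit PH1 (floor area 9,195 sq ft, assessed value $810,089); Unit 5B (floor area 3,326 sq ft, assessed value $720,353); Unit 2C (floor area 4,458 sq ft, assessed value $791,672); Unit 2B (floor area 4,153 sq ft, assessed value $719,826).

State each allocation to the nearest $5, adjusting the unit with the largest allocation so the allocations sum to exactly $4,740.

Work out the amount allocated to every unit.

Totals — floor area 32,739, assessed value 4,286,395.
Combined weights (40% floor area + 60% assessed value): Unit 1B 0.1764; Unit 4B 0.1396; Unit PH1 0.2257; Unit 5B 0.1415; Unit 2C 0.1653; Unit 2B 0.1515.
Pro-rata amounts: Unit 1B 836.24; Unit 4B 661.64; Unit PH1 1,070.00; Unit 5B 670.57; Unit 2C 783.44; Unit 2B 718.11.
At nearest $5: Unit 1B $835; Unit 4B $660; Unit PH1 $1,070; Unit 5B $670; Unit 2C $785; Unit 2B $720. Sum = $4,740.
No rounding difference to absorb.

Unit 1B: $835 | Unit 4B: $660 | Unit PH1: $1,070 | Unit 5B: $670 | Unit 2C: $785 | Unit 2B: $720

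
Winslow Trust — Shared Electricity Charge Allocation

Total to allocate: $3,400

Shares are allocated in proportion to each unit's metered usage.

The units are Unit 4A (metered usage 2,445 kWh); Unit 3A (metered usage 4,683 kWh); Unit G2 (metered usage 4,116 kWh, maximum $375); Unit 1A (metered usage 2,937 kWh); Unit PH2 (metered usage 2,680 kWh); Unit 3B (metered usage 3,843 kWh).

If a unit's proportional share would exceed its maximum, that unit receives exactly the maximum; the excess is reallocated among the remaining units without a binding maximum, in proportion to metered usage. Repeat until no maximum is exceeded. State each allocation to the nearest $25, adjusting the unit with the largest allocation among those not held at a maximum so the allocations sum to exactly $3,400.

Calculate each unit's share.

Combined metered usage = 20,704.
Unconstrained shares: Unit 4A 401.52; Unit 3A 769.04; Unit G2 675.93; Unit 1A 482.31; Unit PH2 440.11; Unit 3B 631.10.
Cap binds for Unit G2 ($375); residual $3,025 reallocated over remaining metered usage 16,588.
Shares after redistribution: Unit 4A 445.87 → $450; Unit 3A 854.00 → $850; Unit 1A 535.59 → $525; Unit PH2 488.73 → $500; Unit 3B 700.81 → $700.

Unit 4A: $450 · Unit 3A: $850 · Unit G2: $375 · Unit 1A: $525 · Unit PH2: $500 · Unit 3B: $700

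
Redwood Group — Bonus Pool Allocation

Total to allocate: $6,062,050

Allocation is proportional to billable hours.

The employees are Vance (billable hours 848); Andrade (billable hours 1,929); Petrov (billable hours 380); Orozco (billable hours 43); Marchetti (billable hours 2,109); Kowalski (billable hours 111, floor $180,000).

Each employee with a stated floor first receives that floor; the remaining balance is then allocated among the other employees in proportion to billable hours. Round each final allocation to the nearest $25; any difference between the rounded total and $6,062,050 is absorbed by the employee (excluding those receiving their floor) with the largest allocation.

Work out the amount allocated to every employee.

Guaranteed amounts: Kowalski $180,000. Residual $5,882,050.
Residual split over remaining billable hours 5,309: Vance 939,532.57 → $939,525; Andrade 2,137,215.00 → $2,137,225; Petrov 421,016.95 → $421,025; Orozco 47,641.39 → $47,650; Marchetti 2,336,644.09 → $2,336,650.
Rounding difference −$25 applied to Marchetti → $2,336,625.

Vance: $939,525 | Andrade: $2,137,225 | Petrov: $421,025 | Orozco: $47,650 | Marchetti: $2,336,625 | Kowalski: $180,000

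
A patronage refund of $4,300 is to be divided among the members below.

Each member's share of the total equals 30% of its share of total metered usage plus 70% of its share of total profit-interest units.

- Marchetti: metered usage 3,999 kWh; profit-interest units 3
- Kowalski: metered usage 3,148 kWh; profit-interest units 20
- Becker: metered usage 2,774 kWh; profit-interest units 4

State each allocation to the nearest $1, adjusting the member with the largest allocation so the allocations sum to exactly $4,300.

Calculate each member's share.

Metered usage total 9,921; profit-interest units total 27.
Composite weights (30% metered usage + 70% profit-interest units): Marchetti 0.1987; Kowalski 0.6137; Becker 0.1876.
Proportional shares: Marchetti 854.42; Kowalski 2,638.96; Becker 806.62.
After rounding ($1): Marchetti $854; Kowalski $2,639; Becker $807. Sum = $4,300.
No rounding difference to absorb.

Marchetti: $854 · Kowalski: $2,639 · Becker: $807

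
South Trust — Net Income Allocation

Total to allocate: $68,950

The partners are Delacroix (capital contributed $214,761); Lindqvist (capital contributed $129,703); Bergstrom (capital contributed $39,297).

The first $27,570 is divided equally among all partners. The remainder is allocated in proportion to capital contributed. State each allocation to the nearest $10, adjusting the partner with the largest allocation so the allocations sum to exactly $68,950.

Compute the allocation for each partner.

$27,570 shared equally gives $9,190 per partner.
Remainder $41,380 by capital contributed (total 383,761): Delacroix 23,157.15 → $23,160; Lindqvist 13,985.55 → $13,990; Bergstrom 4,237.30 → $4,240.
Rounding difference −$10 on remainder applied to Delacroix.
Totals: Delacroix $9,190 + $23,150 = $32,340; Lindqvist $9,190 + $13,990 = $23,180; Bergstrom $9,190 + $4,240 = $13,430.

Delacroix: $32,340 | Lindqvist: $23,180 | Bergstrom: $13,430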